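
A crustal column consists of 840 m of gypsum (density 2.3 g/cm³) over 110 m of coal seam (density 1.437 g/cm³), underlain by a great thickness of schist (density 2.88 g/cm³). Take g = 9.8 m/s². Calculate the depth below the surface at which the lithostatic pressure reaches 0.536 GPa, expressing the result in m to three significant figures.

19200 m

Pressure at base of upper layers: 2300×9.8×840 + 1437×9.8×110 = 2.048×10^7 Pa = 0.02048 GPa
Remaining pressure to be supplied by schist: 5.360×10^8 − 2.048×10^7 = 5.155×10^8 Pa
Additional depth in schist = 5.155×10^8 Pa / (2880 kg/m³ × 9.8 m/s²) = 18265 m
Total depth = 950 m + 18265 m = 19215 m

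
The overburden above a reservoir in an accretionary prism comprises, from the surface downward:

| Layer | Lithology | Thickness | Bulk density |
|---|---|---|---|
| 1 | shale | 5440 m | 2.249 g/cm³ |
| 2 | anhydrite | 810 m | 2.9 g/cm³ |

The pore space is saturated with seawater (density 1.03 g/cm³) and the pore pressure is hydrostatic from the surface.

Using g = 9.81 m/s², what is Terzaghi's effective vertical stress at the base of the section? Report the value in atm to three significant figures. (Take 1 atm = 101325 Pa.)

789 atm

Overburden (lithostatic) stress σ_v:
shale: 2249 kg/m³ × 9.81 m/s² × 5440 m = 1.200×10^8 Pa = 120.0 MPa
anhydrite: 2900 kg/m³ × 9.81 m/s² × 810 m = 2.304×10^7 Pa = 23.04 MPa
Total = 120.0 + 23.04 = 143.06 MPa
Pore pressure P_p = 1030 kg/m³ × 9.81 m/s² × 6250 m = 6.315×10^7 Pa = 63.15 MPa
Effective stress σ' = σ_v − P_p = 143.1 − 63.15 = 79.913 MPa = 788.68 atm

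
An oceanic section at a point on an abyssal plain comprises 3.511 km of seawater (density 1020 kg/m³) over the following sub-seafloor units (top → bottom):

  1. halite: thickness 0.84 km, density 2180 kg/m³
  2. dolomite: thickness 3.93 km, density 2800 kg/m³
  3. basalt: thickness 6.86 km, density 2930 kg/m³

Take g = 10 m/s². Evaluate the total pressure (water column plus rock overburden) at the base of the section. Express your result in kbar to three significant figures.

seawater: 1020 kg/m³ × 10 m/s² × 3511 m = 3.581×10^7 Pa = 0.3581 kbar
halite: 2180 kg/m³ × 10 m/s² × 840 m = 1.831×10^7 Pa = 0.1831 kbar
dolomite: 2800 kg/m³ × 10 m/s² × 3930 m = 1.100×10^8 Pa = 1.100 kbar
basalt: 2930 kg/m³ × 10 m/s² × 6860 m = 2.010×10^8 Pa = 2.010 kbar
Total = 0.3581 + 0.1831 + 1.100 + 2.010 = 3.6516 kbar

3.65 kbar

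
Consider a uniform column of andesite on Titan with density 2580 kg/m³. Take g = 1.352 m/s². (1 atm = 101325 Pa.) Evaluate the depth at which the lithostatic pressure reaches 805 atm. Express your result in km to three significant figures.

h = P/(ρg) = 805 atm / (2580 kg/m³ × 1.352 m/s²) = 8.157×10^7 Pa / 3488.2 Pa/m = 23384 m
= 23.384 km

23.4 km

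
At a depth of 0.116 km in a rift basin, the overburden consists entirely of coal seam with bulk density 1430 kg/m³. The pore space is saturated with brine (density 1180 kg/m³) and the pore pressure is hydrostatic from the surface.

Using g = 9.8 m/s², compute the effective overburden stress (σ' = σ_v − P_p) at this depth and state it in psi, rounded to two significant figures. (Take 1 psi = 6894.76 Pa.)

Overburden (lithostatic) stress σ_v:
coal seam: 1430 kg/m³ × 9.8 m/s² × 116 m = 1.626×10^6 Pa = 1.626 MPa
Pore pressure P_p = 1180 kg/m³ × 9.8 m/s² × 116 m = 1.341×10^6 Pa = 1.341 MPa
Effective stress σ' = σ_v − P_p = 1.626 − 1.341 = 0.28420 MPa = 41.220 psi

41 psi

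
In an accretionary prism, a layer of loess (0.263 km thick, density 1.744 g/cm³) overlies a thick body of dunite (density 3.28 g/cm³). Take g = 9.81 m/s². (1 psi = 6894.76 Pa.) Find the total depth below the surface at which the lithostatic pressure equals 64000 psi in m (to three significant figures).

13800 m

Pressure at base of upper layers: 1744×9.81×263 = 4.500×10^6 Pa = 652.6 psi
Remaining pressure to be supplied by dunite: 4.413×10^8 − 4.500×10^6 = 4.368×10^8 Pa
Additional depth in dunite = 4.368×10^8 Pa / (3280 kg/m³ × 9.81 m/s²) = 13574 m
Total depth = 263 m + 13574 m = 13837 m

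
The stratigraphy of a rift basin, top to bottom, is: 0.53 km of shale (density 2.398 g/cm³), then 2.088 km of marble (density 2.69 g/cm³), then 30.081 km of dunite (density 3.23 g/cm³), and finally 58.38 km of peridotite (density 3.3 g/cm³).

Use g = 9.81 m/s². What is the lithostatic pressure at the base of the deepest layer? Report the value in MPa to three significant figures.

shale: 2398 kg/m³ × 9.81 m/s² × 530 m = 1.247×10^7 Pa = 12.47 MPa
marble: 2690 kg/m³ × 9.81 m/s² × 2088 m = 5.510×10^7 Pa = 55.10 MPa
dunite: 3230 kg/m³ × 9.81 m/s² × 30081 m = 9.532×10^8 Pa = 953.2 MPa
peridotite: 3300 kg/m³ × 9.81 m/s² × 58380 m = 1.890×10^9 Pa = 1890 MPa
Total = 12.47 + 55.10 + 953.2 + 1890 = 2910.7 MPa

2910 MPa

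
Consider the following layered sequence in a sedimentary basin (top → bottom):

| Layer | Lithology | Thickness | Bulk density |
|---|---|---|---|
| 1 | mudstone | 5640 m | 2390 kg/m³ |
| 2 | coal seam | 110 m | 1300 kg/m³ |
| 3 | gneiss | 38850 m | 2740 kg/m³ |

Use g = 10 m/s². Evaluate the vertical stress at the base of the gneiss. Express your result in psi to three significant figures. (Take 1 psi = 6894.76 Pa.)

mudstone: 2390 kg/m³ × 10 m/s² × 5640 m = 1.348×10^8 Pa = 19551 psi
coal seam: 1300 kg/m³ × 10 m/s² × 110 m = 1.430×10^6 Pa = 207.4 psi
gneiss: 2740 kg/m³ × 10 m/s² × 38850 m = 1.064×10^9 Pa = 1.544×10^5 psi
Total = 19551 + 207.4 + 1.544×10^5 = 1.7415×10^5 psi

174000 psi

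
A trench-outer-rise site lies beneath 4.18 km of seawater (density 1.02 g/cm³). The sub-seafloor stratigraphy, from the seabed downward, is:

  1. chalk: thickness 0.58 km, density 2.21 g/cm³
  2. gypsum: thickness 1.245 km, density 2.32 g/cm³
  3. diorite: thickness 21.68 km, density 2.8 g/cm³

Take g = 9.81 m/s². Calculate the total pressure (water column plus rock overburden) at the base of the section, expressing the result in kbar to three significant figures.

seawater: 1020 kg/m³ × 9.81 m/s² × 4180 m = 4.183×10^7 Pa = 0.4183 kbar
chalk: 2210 kg/m³ × 9.81 m/s² × 580 m = 1.257×10^7 Pa = 0.1257 kbar
gypsum: 2320 kg/m³ × 9.81 m/s² × 1245 m = 2.834×10^7 Pa = 0.2834 kbar
diorite: 2800 kg/m³ × 9.81 m/s² × 21680 m = 5.955×10^8 Pa = 5.955 kbar
Total = 0.4183 + 0.1257 + 0.2834 + 5.955 = 6.7824 kbar

6.78 kbar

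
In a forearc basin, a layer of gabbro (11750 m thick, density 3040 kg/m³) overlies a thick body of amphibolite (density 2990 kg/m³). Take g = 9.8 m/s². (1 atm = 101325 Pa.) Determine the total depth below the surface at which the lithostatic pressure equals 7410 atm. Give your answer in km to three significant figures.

Pressure at base of upper layers: 3040×9.8×11750 = 3.501×10^8 Pa = 3455 atm
Remaining pressure to be supplied by amphibolite: 7.508×10^8 − 3.501×10^8 = 4.008×10^8 Pa
Additional depth in amphibolite = 4.008×10^8 Pa / (2990 kg/m³ × 9.8 m/s²) = 13677 m
Total depth = 11750 m + 13677 m = 25427 m
= 25.427 km

25.4 km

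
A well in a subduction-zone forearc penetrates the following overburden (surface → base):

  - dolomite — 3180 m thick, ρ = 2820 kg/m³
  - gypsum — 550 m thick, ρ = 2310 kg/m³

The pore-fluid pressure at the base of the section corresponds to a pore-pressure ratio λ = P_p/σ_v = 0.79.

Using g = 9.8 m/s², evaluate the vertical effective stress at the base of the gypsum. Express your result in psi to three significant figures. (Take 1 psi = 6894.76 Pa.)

3060 psi

Overburden (lithostatic) stress σ_v:
dolomite: 2820 kg/m³ × 9.8 m/s² × 3180 m = 8.788×10^7 Pa = 87.88 MPa
gypsum: 2310 kg/m³ × 9.8 m/s² × 550 m = 1.245×10^7 Pa = 12.45 MPa
Total = 87.88 + 12.45 = 100.33 MPa
Pore pressure P_p = λ·σ_v = 0.79 × 100.3 MPa = 79.26 MPa
Effective stress σ' = σ_v − P_p = 100.3 − 79.26 = 21.070 MPa = 3055.9 psi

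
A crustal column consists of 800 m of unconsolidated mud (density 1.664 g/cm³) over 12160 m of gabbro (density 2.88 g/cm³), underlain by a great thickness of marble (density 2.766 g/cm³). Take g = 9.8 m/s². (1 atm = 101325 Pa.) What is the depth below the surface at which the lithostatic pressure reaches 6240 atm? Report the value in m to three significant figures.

23100 m

Pressure at base of upper layers: 1664×9.8×800 + 2880×9.8×12160 = 3.562×10^8 Pa = 3516 atm
Remaining pressure to be supplied by marble: 6.323×10^8 − 3.562×10^8 = 2.760×10^8 Pa
Additional depth in marble = 2.760×10^8 Pa / (2766 kg/m³ × 9.8 m/s²) = 10183 m
Total depth = 12960 m + 10183 m = 23143 m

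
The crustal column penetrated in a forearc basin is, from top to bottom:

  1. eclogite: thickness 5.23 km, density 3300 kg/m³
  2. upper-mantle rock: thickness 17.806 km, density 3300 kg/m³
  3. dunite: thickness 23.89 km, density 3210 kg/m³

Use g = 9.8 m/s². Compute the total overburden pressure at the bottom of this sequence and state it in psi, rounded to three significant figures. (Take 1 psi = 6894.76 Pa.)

217000 psi

eclogite: 3300 kg/m³ × 9.8 m/s² × 5230 m = 1.691×10^8 Pa = 24531 psi
upper-mantle rock: 3300 kg/m³ × 9.8 m/s² × 17806 m = 5.758×10^8 Pa = 83519 psi
dunite: 3210 kg/m³ × 9.8 m/s² × 23890 m = 7.515×10^8 Pa = 1.090×10^5 psi
Total = 24531 + 83519 + 1.090×10^5 = 2.1705×10^5 psi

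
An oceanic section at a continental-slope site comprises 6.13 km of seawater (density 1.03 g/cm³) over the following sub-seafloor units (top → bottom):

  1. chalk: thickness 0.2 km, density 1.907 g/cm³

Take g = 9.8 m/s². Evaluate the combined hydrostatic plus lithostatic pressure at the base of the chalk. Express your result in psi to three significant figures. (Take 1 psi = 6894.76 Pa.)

9520 psi

seawater: 1030 kg/m³ × 9.8 m/s² × 6130 m = 6.188×10^7 Pa = 8974 psi
chalk: 1907 kg/m³ × 9.8 m/s² × 200 m = 3.738×10^6 Pa = 542.1 psi
Total = 8974 + 542.1 = 9516.5 psi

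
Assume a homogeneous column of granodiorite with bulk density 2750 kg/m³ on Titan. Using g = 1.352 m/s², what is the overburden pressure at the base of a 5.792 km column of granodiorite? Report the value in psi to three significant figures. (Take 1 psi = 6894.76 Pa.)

granodiorite: 2750 kg/m³ × 1.352 m/s² × 5792 m = 2.153×10^7 Pa = 3123 psi

3120 psi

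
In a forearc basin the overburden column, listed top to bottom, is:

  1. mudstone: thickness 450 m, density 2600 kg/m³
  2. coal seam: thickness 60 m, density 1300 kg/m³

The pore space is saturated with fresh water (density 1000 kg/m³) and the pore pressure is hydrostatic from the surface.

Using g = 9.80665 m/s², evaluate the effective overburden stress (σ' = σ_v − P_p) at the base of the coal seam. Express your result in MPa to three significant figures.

7.24 MPa

Overburden (lithostatic) stress σ_v:
mudstone: 2600 kg/m³ × 9.80665 m/s² × 450 m = 1.147×10^7 Pa = 11.47 MPa
coal seam: 1300 kg/m³ × 9.80665 m/s² × 60 m = 7.649×10^5 Pa = 0.7649 MPa
Total = 11.47 + 0.7649 = 12.239 MPa
Pore pressure P_p = 1000 kg/m³ × 9.80665 m/s² × 510 m = 5.001×10^6 Pa = 5.001 MPa
Effective stress σ' = σ_v − P_p = 12.24 − 5.001 = 7.2373 MPa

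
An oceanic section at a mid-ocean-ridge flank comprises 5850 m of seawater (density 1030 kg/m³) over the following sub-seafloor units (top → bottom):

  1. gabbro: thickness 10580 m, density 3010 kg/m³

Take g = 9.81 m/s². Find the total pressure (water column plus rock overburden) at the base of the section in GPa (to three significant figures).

0.372 GPa

seawater: 1030 kg/m³ × 9.81 m/s² × 5850 m = 5.911×10^7 Pa = 0.05911 GPa
gabbro: 3010 kg/m³ × 9.81 m/s² × 10580 m = 3.124×10^8 Pa = 0.3124 GPa
Total = 0.05911 + 0.3124 = 0.37152 GPa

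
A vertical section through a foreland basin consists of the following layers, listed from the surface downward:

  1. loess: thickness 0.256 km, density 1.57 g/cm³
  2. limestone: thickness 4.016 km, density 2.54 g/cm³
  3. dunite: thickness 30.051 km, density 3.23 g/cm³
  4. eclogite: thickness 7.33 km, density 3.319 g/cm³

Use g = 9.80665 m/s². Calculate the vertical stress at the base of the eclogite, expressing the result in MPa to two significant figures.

loess: 1570 kg/m³ × 9.80665 m/s² × 256 m = 3.941×10^6 Pa = 3.941 MPa
limestone: 2540 kg/m³ × 9.80665 m/s² × 4016 m = 1.000×10^8 Pa = 100.0 MPa
dunite: 3230 kg/m³ × 9.80665 m/s² × 30051 m = 9.519×10^8 Pa = 951.9 MPa
eclogite: 3319 kg/m³ × 9.80665 m/s² × 7330 m = 2.386×10^8 Pa = 238.6 MPa
Total = 3.941 + 100.0 + 951.9 + 238.6 = 1294.4 MPa

1300 MPa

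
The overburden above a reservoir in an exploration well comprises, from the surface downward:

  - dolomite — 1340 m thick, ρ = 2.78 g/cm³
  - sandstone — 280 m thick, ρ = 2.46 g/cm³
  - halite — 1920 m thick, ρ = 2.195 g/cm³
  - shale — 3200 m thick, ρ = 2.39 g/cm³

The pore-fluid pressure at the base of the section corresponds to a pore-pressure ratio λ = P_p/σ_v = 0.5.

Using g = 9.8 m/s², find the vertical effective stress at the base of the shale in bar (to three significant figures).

Overburden (lithostatic) stress σ_v:
dolomite: 2780 kg/m³ × 9.8 m/s² × 1340 m = 3.651×10^7 Pa = 36.51 MPa
sandstone: 2460 kg/m³ × 9.8 m/s² × 280 m = 6.750×10^6 Pa = 6.750 MPa
halite: 2195 kg/m³ × 9.8 m/s² × 1920 m = 4.130×10^7 Pa = 41.30 MPa
shale: 2390 kg/m³ × 9.8 m/s² × 3200 m = 7.495×10^7 Pa = 74.95 MPa
Total = 36.51 + 6.750 + 41.30 + 74.95 = 159.51 MPa
Pore pressure P_p = λ·σ_v = 0.5 × 159.5 MPa = 79.75 MPa
Effective stress σ' = σ_v − P_p = 159.5 − 79.75 = 79.754 MPa = 797.54 bar

798 bar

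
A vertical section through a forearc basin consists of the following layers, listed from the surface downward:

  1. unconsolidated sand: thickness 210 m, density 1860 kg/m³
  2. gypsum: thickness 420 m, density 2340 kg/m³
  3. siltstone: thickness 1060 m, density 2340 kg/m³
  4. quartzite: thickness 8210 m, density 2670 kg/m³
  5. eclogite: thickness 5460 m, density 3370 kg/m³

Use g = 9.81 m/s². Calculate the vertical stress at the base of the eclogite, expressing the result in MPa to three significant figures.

unconsolidated sand: 1860 kg/m³ × 9.81 m/s² × 210 m = 3.832×10^6 Pa = 3.832 MPa
gypsum: 2340 kg/m³ × 9.81 m/s² × 420 m = 9.641×10^6 Pa = 9.641 MPa
siltstone: 2340 kg/m³ × 9.81 m/s² × 1060 m = 2.433×10^7 Pa = 24.33 MPa
quartzite: 2670 kg/m³ × 9.81 m/s² × 8210 m = 2.150×10^8 Pa = 215.0 MPa
eclogite: 3370 kg/m³ × 9.81 m/s² × 5460 m = 1.805×10^8 Pa = 180.5 MPa
Total = 3.832 + 9.641 + 24.33 + 215.0 + 180.5 = 433.35 MPa

433 MPa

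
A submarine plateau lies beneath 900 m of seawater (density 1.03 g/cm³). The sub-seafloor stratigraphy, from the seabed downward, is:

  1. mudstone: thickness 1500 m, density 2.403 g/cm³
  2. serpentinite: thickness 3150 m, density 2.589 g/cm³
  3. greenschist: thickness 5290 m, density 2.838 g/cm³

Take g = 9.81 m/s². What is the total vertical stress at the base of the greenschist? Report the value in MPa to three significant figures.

272 MPa

seawater: 1030 kg/m³ × 9.81 m/s² × 900 m = 9.094×10^6 Pa = 9.094 MPa
mudstone: 2403 kg/m³ × 9.81 m/s² × 1500 m = 3.536×10^7 Pa = 35.36 MPa
serpentinite: 2589 kg/m³ × 9.81 m/s² × 3150 m = 8.000×10^7 Pa = 80.00 MPa
greenschist: 2838 kg/m³ × 9.81 m/s² × 5290 m = 1.473×10^8 Pa = 147.3 MPa
Total = 9.094 + 35.36 + 80.00 + 147.3 = 271.74 MPa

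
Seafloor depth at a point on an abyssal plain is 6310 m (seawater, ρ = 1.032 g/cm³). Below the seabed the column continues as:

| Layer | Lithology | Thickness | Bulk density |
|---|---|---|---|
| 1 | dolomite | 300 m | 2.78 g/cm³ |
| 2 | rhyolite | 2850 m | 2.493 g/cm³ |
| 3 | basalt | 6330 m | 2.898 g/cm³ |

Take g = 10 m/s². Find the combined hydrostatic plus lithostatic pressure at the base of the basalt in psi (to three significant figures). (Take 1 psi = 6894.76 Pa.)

seawater: 1032 kg/m³ × 10 m/s² × 6310 m = 6.512×10^7 Pa = 9445 psi
dolomite: 2780 kg/m³ × 10 m/s² × 300 m = 8.340×10^6 Pa = 1210 psi
rhyolite: 2493 kg/m³ × 10 m/s² × 2850 m = 7.105×10^7 Pa = 10305 psi
basalt: 2898 kg/m³ × 10 m/s² × 6330 m = 1.834×10^8 Pa = 26606 psi
Total = 9445 + 1210 + 10305 + 26606 = 47566 psi

47600 psi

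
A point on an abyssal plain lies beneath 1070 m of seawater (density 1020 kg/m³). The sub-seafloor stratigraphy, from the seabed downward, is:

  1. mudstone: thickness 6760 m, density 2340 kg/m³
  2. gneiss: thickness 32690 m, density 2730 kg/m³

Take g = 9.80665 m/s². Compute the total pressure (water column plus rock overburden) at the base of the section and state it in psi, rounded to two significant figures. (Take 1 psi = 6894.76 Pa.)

150000 psi

seawater: 1020 kg/m³ × 9.80665 m/s² × 1070 m = 1.070×10^7 Pa = 1552 psi
mudstone: 2340 kg/m³ × 9.80665 m/s² × 6760 m = 1.551×10^8 Pa = 22499 psi
gneiss: 2730 kg/m³ × 9.80665 m/s² × 32690 m = 8.752×10^8 Pa = 1.269×10^5 psi
Total = 1552 + 22499 + 1.269×10^5 = 1.5099×10^5 psi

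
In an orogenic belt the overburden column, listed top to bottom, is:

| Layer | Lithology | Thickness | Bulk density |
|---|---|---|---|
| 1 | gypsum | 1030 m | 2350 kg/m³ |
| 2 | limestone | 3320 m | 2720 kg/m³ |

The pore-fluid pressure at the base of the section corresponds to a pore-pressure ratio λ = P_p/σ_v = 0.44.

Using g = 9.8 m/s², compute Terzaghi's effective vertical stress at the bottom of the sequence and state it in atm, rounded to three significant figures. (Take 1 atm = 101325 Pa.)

Overburden (lithostatic) stress σ_v:
gypsum: 2350 kg/m³ × 9.8 m/s² × 1030 m = 2.372×10^7 Pa = 23.72 MPa
limestone: 2720 kg/m³ × 9.8 m/s² × 3320 m = 8.850×10^7 Pa = 88.50 MPa
Total = 23.72 + 88.50 = 112.22 MPa
Pore pressure P_p = λ·σ_v = 0.44 × 112.2 MPa = 49.38 MPa
Effective stress σ' = σ_v − P_p = 112.2 − 49.38 = 62.843 MPa = 620.21 atm

620 atm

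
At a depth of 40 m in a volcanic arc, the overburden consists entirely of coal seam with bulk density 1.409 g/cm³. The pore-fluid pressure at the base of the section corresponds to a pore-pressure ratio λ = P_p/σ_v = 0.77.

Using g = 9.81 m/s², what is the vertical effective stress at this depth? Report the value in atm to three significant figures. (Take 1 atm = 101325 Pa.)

1.26 atm

Overburden (lithostatic) stress σ_v:
coal seam: 1409 kg/m³ × 9.81 m/s² × 40 m = 5.529×10^5 Pa = 0.5529 MPa
Pore pressure P_p = λ·σ_v = 0.77 × 0.5529 MPa = 0.4257 MPa
Effective stress σ' = σ_v − P_p = 0.5529 − 0.4257 = 0.12717 MPa = 1.2550 atm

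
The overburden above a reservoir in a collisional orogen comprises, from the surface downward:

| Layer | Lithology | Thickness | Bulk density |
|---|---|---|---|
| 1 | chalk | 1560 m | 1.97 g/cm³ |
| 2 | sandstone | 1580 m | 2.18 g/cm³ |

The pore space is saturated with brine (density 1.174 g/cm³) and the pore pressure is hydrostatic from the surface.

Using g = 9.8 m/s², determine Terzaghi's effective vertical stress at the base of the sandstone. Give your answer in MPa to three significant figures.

27.7 MPa

Overburden (lithostatic) stress σ_v:
chalk: 1970 kg/m³ × 9.8 m/s² × 1560 m = 3.012×10^7 Pa = 30.12 MPa
sandstone: 2180 kg/m³ × 9.8 m/s² × 1580 m = 3.376×10^7 Pa = 33.76 MPa
Total = 30.12 + 33.76 = 63.872 MPa
Pore pressure P_p = 1174 kg/m³ × 9.8 m/s² × 3140 m = 3.613×10^7 Pa = 36.13 MPa
Effective stress σ' = σ_v − P_p = 63.87 − 36.13 = 27.746 MPa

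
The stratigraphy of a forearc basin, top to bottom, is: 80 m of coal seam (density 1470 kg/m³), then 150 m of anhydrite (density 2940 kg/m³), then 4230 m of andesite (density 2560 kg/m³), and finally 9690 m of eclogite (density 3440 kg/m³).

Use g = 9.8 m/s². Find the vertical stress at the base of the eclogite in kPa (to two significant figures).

coal seam: 1470 kg/m³ × 9.8 m/s² × 80 m = 1.152×10^6 Pa = 1152 kPa
anhydrite: 2940 kg/m³ × 9.8 m/s² × 150 m = 4.322×10^6 Pa = 4322 kPa
andesite: 2560 kg/m³ × 9.8 m/s² × 4230 m = 1.061×10^8 Pa = 1.061×10^5 kPa
eclogite: 3440 kg/m³ × 9.8 m/s² × 9690 m = 3.267×10^8 Pa = 3.267×10^5 kPa
Total = 1152 + 4322 + 1.061×10^5 + 3.267×10^5 = 4.3827×10^5 kPa

440000 kPa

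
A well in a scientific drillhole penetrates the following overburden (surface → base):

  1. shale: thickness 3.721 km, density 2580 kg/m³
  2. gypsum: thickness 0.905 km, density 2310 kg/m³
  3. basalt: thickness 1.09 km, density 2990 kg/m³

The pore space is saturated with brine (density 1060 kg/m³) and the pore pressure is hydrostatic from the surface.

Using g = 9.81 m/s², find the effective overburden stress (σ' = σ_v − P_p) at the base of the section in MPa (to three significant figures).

87.2 MPa

Overburden (lithostatic) stress σ_v:
shale: 2580 kg/m³ × 9.81 m/s² × 3721 m = 9.418×10^7 Pa = 94.18 MPa
gypsum: 2310 kg/m³ × 9.81 m/s² × 905 m = 2.051×10^7 Pa = 20.51 MPa
basalt: 2990 kg/m³ × 9.81 m/s² × 1090 m = 3.197×10^7 Pa = 31.97 MPa
Total = 94.18 + 20.51 + 31.97 = 146.66 MPa
Pore pressure P_p = 1060 kg/m³ × 9.81 m/s² × 5716 m = 5.944×10^7 Pa = 59.44 MPa
Effective stress σ' = σ_v − P_p = 146.7 − 59.44 = 87.219 MPa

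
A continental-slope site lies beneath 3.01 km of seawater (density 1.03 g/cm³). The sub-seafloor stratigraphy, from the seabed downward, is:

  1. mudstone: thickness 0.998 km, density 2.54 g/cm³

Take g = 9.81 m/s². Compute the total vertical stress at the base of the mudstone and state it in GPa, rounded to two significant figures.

0.055 GPa

seawater: 1030 kg/m³ × 9.81 m/s² × 3010 m = 3.041×10^7 Pa = 0.03041 GPa
mudstone: 2540 kg/m³ × 9.81 m/s² × 998 m = 2.487×10^7 Pa = 0.02487 GPa
Total = 0.03041 + 0.02487 = 0.055282 GPa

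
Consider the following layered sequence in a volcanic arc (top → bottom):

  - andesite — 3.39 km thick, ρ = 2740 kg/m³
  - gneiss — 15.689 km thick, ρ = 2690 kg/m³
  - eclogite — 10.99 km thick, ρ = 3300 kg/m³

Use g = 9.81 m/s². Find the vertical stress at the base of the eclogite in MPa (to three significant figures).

andesite: 2740 kg/m³ × 9.81 m/s² × 3390 m = 9.112×10^7 Pa = 91.12 MPa
gneiss: 2690 kg/m³ × 9.81 m/s² × 15689 m = 4.140×10^8 Pa = 414.0 MPa
eclogite: 3300 kg/m³ × 9.81 m/s² × 10990 m = 3.558×10^8 Pa = 355.8 MPa
Total = 91.12 + 414.0 + 355.8 = 860.92 MPa

861 MPa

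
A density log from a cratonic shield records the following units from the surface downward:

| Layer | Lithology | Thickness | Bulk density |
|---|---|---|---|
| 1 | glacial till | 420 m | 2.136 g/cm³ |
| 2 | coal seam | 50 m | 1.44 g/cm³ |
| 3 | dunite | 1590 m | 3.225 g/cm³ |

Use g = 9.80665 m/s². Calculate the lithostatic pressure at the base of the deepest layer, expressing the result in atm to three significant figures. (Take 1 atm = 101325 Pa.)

glacial till: 2136 kg/m³ × 9.80665 m/s² × 420 m = 8.798×10^6 Pa = 86.83 atm
coal seam: 1440 kg/m³ × 9.80665 m/s² × 50 m = 7.061×10^5 Pa = 6.968 atm
dunite: 3225 kg/m³ × 9.80665 m/s² × 1590 m = 5.029×10^7 Pa = 496.3 atm
Total = 86.83 + 6.968 + 496.3 = 590.08 atm

590 atm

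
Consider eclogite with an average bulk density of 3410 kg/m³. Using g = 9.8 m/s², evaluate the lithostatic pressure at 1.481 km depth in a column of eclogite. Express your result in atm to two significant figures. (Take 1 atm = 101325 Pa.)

490 atm

eclogite: 3410 kg/m³ × 9.8 m/s² × 1481 m = 4.949×10^7 Pa = 488.4 atm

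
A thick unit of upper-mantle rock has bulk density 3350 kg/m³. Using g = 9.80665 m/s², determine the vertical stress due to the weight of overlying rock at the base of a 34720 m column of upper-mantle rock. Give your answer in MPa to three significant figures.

upper-mantle rock: 3350 kg/m³ × 9.80665 m/s² × 34720 m = 1.141×10^9 Pa = 1141 MPa

1140 MPa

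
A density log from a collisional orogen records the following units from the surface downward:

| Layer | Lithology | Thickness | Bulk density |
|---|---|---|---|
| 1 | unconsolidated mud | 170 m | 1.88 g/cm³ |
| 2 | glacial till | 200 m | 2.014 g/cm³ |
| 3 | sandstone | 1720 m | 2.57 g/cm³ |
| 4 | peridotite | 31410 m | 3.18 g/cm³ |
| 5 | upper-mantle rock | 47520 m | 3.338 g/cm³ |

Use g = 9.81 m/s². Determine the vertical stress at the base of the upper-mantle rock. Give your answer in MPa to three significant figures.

2590 MPa

unconsolidated mud: 1880 kg/m³ × 9.81 m/s² × 170 m = 3.135×10^6 Pa = 3.135 MPa
glacial till: 2014 kg/m³ × 9.81 m/s² × 200 m = 3.951×10^6 Pa = 3.951 MPa
sandstone: 2570 kg/m³ × 9.81 m/s² × 1720 m = 4.336×10^7 Pa = 43.36 MPa
peridotite: 3180 kg/m³ × 9.81 m/s² × 31410 m = 9.799×10^8 Pa = 979.9 MPa
upper-mantle rock: 3338 kg/m³ × 9.81 m/s² × 47520 m = 1.556×10^9 Pa = 1556 MPa
Total = 3.135 + 3.951 + 43.36 + 979.9 + 1556 = 2586.4 MPa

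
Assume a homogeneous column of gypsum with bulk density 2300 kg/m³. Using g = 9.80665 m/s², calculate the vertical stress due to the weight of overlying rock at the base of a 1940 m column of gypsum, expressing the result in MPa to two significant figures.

gypsum: 2300 kg/m³ × 9.80665 m/s² × 1940 m = 4.376×10^7 Pa = 43.76 MPa

44 MPa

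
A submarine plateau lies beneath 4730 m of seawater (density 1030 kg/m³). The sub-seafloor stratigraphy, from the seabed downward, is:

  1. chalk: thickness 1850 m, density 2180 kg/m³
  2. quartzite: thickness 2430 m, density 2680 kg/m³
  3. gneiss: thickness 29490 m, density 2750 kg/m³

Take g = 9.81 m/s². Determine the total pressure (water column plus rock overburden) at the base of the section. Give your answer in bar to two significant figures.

seawater: 1030 kg/m³ × 9.81 m/s² × 4730 m = 4.779×10^7 Pa = 477.9 bar
chalk: 2180 kg/m³ × 9.81 m/s² × 1850 m = 3.956×10^7 Pa = 395.6 bar
quartzite: 2680 kg/m³ × 9.81 m/s² × 2430 m = 6.389×10^7 Pa = 638.9 bar
gneiss: 2750 kg/m³ × 9.81 m/s² × 29490 m = 7.956×10^8 Pa = 7956 bar
Total = 477.9 + 395.6 + 638.9 + 7956 = 9468.1 bar

9500 bar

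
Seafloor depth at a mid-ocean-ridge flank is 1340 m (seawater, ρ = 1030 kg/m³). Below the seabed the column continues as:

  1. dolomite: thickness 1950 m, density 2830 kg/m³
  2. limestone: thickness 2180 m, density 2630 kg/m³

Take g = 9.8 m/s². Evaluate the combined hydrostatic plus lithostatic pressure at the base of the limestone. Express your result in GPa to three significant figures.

seawater: 1030 kg/m³ × 9.8 m/s² × 1340 m = 1.353×10^7 Pa = 0.01353 GPa
dolomite: 2830 kg/m³ × 9.8 m/s² × 1950 m = 5.408×10^7 Pa = 0.05408 GPa
limestone: 2630 kg/m³ × 9.8 m/s² × 2180 m = 5.619×10^7 Pa = 0.05619 GPa
Total = 0.01353 + 0.05408 + 0.05619 = 0.12379 GPa

0.124 GPa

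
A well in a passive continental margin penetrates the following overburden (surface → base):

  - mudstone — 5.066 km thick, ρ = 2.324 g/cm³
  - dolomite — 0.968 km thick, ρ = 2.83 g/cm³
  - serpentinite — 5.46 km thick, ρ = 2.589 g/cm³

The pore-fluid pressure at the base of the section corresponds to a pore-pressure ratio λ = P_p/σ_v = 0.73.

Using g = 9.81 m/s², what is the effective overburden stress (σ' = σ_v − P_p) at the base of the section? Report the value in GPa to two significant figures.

0.076 GPa

Overburden (lithostatic) stress σ_v:
mudstone: 2324 kg/m³ × 9.81 m/s² × 5066 m = 1.155×10^8 Pa = 115.5 MPa
dolomite: 2830 kg/m³ × 9.81 m/s² × 968 m = 2.687×10^7 Pa = 26.87 MPa
serpentinite: 2589 kg/m³ × 9.81 m/s² × 5460 m = 1.387×10^8 Pa = 138.7 MPa
Total = 115.5 + 26.87 + 138.7 = 281.04 MPa
Pore pressure P_p = λ·σ_v = 0.73 × 281.0 MPa = 205.2 MPa
Effective stress σ' = σ_v − P_p = 281.0 − 205.2 = 75.882 MPa = 0.075882 GPa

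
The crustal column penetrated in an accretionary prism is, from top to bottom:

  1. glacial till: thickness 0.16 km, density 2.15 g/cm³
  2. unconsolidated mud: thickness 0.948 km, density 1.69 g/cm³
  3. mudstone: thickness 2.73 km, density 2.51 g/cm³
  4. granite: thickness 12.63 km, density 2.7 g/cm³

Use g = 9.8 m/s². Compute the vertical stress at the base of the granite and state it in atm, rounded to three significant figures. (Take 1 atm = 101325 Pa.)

4150 atm

glacial till: 2150 kg/m³ × 9.8 m/s² × 160 m = 3.371×10^6 Pa = 33.27 atm
unconsolidated mud: 1690 kg/m³ × 9.8 m/s² × 948 m = 1.570×10^7 Pa = 155.0 atm
mudstone: 2510 kg/m³ × 9.8 m/s² × 2730 m = 6.715×10^7 Pa = 662.7 atm
granite: 2700 kg/m³ × 9.8 m/s² × 12630 m = 3.342×10^8 Pa = 3298 atm
Total = 33.27 + 155.0 + 662.7 + 3298 = 4149.2 atm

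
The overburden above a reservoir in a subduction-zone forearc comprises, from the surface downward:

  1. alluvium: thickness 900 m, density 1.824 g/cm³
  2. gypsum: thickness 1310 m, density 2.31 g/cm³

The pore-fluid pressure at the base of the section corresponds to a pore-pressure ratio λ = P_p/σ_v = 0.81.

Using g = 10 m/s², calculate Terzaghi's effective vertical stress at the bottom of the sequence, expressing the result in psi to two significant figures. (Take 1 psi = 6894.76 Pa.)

Overburden (lithostatic) stress σ_v:
alluvium: 1824 kg/m³ × 10 m/s² × 900 m = 1.642×10^7 Pa = 16.42 MPa
gypsum: 2310 kg/m³ × 10 m/s² × 1310 m = 3.026×10^7 Pa = 30.26 MPa
Total = 16.42 + 30.26 = 46.677 MPa
Pore pressure P_p = λ·σ_v = 0.81 × 46.68 MPa = 37.81 MPa
Effective stress σ' = σ_v − P_p = 46.68 − 37.81 = 8.8686 MPa = 1286.3 psi

1300 psi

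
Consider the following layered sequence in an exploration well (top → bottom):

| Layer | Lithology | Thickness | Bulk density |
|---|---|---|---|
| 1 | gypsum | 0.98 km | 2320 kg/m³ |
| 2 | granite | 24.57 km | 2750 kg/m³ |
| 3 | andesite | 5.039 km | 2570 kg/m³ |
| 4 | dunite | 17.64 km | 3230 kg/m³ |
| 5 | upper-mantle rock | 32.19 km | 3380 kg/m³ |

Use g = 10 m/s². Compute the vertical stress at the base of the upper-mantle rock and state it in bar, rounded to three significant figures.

24900 bar

gypsum: 2320 kg/m³ × 10 m/s² × 980 m = 2.274×10^7 Pa = 227.4 bar
granite: 2750 kg/m³ × 10 m/s² × 24570 m = 6.757×10^8 Pa = 6757 bar
andesite: 2570 kg/m³ × 10 m/s² × 5039 m = 1.295×10^8 Pa = 1295 bar
dunite: 3230 kg/m³ × 10 m/s² × 17640 m = 5.698×10^8 Pa = 5698 bar
upper-mantle rock: 3380 kg/m³ × 10 m/s² × 32190 m = 1.088×10^9 Pa = 10880 bar
Total = 227.4 + 6757 + 1295 + 5698 + 10880 = 24857 bar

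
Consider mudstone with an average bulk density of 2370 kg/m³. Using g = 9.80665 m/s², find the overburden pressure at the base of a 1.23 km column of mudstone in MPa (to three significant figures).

28.6 MPa

mudstone: 2370 kg/m³ × 9.80665 m/s² × 1230 m = 2.859×10^7 Pa = 28.59 MPa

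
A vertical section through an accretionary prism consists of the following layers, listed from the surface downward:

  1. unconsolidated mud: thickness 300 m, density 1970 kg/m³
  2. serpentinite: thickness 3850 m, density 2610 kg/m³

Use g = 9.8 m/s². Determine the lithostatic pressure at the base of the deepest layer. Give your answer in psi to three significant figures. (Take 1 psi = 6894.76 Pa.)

unconsolidated mud: 1970 kg/m³ × 9.8 m/s² × 300 m = 5.792×10^6 Pa = 840.0 psi
serpentinite: 2610 kg/m³ × 9.8 m/s² × 3850 m = 9.848×10^7 Pa = 14283 psi
Total = 840.0 + 14283 = 15123 psi

15100 psi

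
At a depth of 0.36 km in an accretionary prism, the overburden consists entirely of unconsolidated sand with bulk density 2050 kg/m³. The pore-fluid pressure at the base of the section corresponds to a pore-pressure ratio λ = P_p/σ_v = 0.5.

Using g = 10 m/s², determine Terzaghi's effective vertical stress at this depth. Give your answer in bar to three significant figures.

36.9 bar

Overburden (lithostatic) stress σ_v:
unconsolidated sand: 2050 kg/m³ × 10 m/s² × 360 m = 7.380×10^6 Pa = 7.380 MPa
Pore pressure P_p = λ·σ_v = 0.5 × 7.380 MPa = 3.690 MPa
Effective stress σ' = σ_v − P_p = 7.380 − 3.690 = 3.6900 MPa = 36.900 bar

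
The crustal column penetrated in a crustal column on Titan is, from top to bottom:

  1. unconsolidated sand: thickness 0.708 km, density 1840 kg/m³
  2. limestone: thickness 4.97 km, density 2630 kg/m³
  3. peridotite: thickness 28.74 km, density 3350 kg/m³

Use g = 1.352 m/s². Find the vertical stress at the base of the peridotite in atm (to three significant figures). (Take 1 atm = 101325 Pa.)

unconsolidated sand: 1840 kg/m³ × 1.352 m/s² × 708 m = 1.761×10^6 Pa = 17.38 atm
limestone: 2630 kg/m³ × 1.352 m/s² × 4970 m = 1.767×10^7 Pa = 174.4 atm
peridotite: 3350 kg/m³ × 1.352 m/s² × 28740 m = 1.302×10^8 Pa = 1285 atm
Total = 17.38 + 174.4 + 1285 = 1476.5 atm

1480 atm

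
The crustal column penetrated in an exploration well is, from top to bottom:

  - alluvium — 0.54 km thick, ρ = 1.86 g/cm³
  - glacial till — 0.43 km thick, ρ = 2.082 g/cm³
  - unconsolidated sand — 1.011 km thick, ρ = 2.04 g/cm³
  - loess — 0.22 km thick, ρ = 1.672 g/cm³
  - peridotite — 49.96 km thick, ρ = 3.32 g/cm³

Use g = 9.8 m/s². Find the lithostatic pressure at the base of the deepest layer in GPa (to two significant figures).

alluvium: 1860 kg/m³ × 9.8 m/s² × 540 m = 9.843×10^6 Pa = 9.843×10^-3 GPa
glacial till: 2082 kg/m³ × 9.8 m/s² × 430 m = 8.774×10^6 Pa = 8.774×10^-3 GPa
unconsolidated sand: 2040 kg/m³ × 9.8 m/s² × 1011 m = 2.021×10^7 Pa = 0.02021 GPa
loess: 1672 kg/m³ × 9.8 m/s² × 220 m = 3.605×10^6 Pa = 3.605×10^-3 GPa
peridotite: 3320 kg/m³ × 9.8 m/s² × 49960 m = 1.625×10^9 Pa = 1.625 GPa
Total = 9.843×10^-3 + 8.774×10^-3 + 0.02021 + 3.605×10^-3 + 1.625 = 1.6679 GPa

1.7 GPa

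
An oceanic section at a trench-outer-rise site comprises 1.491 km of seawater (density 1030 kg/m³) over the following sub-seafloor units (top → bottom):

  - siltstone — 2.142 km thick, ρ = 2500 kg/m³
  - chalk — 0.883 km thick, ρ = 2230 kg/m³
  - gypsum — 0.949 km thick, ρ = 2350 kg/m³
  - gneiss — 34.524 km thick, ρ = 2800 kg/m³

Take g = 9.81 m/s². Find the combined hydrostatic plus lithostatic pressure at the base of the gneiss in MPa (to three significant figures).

seawater: 1030 kg/m³ × 9.81 m/s² × 1491 m = 1.507×10^7 Pa = 15.07 MPa
siltstone: 2500 kg/m³ × 9.81 m/s² × 2142 m = 5.253×10^7 Pa = 52.53 MPa
chalk: 2230 kg/m³ × 9.81 m/s² × 883 m = 1.932×10^7 Pa = 19.32 MPa
gypsum: 2350 kg/m³ × 9.81 m/s² × 949 m = 2.188×10^7 Pa = 21.88 MPa
gneiss: 2800 kg/m³ × 9.81 m/s² × 34524 m = 9.483×10^8 Pa = 948.3 MPa
Total = 15.07 + 52.53 + 19.32 + 21.88 + 948.3 = 1057.1 MPa

1060 MPa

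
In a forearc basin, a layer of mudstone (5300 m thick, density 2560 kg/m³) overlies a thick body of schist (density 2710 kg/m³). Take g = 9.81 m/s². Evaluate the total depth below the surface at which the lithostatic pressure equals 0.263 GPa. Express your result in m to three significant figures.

Pressure at base of upper layers: 2560×9.81×5300 = 1.331×10^8 Pa = 0.1331 GPa
Remaining pressure to be supplied by schist: 2.630×10^8 − 1.331×10^8 = 1.299×10^8 Pa
Additional depth in schist = 1.299×10^8 Pa / (2710 kg/m³ × 9.81 m/s²) = 4886.1 m
Total depth = 5300 m + 4886.1 m = 10186 m

10200 m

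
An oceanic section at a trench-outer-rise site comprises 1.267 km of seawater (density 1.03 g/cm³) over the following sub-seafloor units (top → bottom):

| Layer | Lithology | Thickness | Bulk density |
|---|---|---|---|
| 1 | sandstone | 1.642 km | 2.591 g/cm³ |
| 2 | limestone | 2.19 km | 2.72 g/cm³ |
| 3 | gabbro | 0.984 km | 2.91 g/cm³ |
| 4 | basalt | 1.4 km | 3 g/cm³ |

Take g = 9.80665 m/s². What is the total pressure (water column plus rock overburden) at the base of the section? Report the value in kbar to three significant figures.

seawater: 1030 kg/m³ × 9.80665 m/s² × 1267 m = 1.280×10^7 Pa = 0.1280 kbar
sandstone: 2591 kg/m³ × 9.80665 m/s² × 1642 m = 4.172×10^7 Pa = 0.4172 kbar
limestone: 2720 kg/m³ × 9.80665 m/s² × 2190 m = 5.842×10^7 Pa = 0.5842 kbar
gabbro: 2910 kg/m³ × 9.80665 m/s² × 984 m = 2.808×10^7 Pa = 0.2808 kbar
basalt: 3000 kg/m³ × 9.80665 m/s² × 1400 m = 4.119×10^7 Pa = 0.4119 kbar
Total = 0.1280 + 0.4172 + 0.5842 + 0.2808 + 0.4119 = 1.8220 kbar

1.82 kbar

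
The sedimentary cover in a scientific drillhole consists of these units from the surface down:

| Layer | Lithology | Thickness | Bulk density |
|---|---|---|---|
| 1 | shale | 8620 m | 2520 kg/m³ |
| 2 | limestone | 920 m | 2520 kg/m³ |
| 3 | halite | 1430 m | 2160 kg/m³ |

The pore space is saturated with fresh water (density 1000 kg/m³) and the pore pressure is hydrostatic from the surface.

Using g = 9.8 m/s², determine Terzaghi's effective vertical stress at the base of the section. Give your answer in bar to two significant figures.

1600 bar

Overburden (lithostatic) stress σ_v:
shale: 2520 kg/m³ × 9.8 m/s² × 8620 m = 2.129×10^8 Pa = 212.9 MPa
limestone: 2520 kg/m³ × 9.8 m/s² × 920 m = 2.272×10^7 Pa = 22.72 MPa
halite: 2160 kg/m³ × 9.8 m/s² × 1430 m = 3.027×10^7 Pa = 30.27 MPa
Total = 212.9 + 22.72 + 30.27 = 265.87 MPa
Pore pressure P_p = 1000 kg/m³ × 9.8 m/s² × 10970 m = 1.075×10^8 Pa = 107.5 MPa
Effective stress σ' = σ_v − P_p = 265.9 − 107.5 = 158.36 MPa = 1583.6 bar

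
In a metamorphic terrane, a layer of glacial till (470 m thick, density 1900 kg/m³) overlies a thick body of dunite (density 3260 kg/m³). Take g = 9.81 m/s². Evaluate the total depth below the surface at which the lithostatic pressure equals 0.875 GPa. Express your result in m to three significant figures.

Pressure at base of upper layers: 1900×9.81×470 = 8.760×10^6 Pa = 8.760×10^-3 GPa
Remaining pressure to be supplied by dunite: 8.750×10^8 − 8.760×10^6 = 8.662×10^8 Pa
Additional depth in dunite = 8.662×10^8 Pa / (3260 kg/m³ × 9.81 m/s²) = 27086 m
Total depth = 470 m + 27086 m = 27556 m

27600 m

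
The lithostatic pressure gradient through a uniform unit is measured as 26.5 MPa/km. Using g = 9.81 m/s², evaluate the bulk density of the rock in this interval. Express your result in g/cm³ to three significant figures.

ρ = (dP/dz)/g = 26.5 MPa/km / 9.81 m/s² = 26500 Pa/m / 9.81 m/s² = 2701.3 kg/m³
= 2.701 g/cm³

2.70 g/cm³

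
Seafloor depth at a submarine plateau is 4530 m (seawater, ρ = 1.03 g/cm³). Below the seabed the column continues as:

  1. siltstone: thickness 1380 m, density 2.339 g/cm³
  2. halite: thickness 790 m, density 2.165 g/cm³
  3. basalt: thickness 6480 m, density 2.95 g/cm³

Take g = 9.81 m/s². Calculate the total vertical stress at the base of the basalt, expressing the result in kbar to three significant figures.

2.82 kbar

seawater: 1030 kg/m³ × 9.81 m/s² × 4530 m = 4.577×10^7 Pa = 0.4577 kbar
siltstone: 2339 kg/m³ × 9.81 m/s² × 1380 m = 3.166×10^7 Pa = 0.3166 kbar
halite: 2165 kg/m³ × 9.81 m/s² × 790 m = 1.678×10^7 Pa = 0.1678 kbar
basalt: 2950 kg/m³ × 9.81 m/s² × 6480 m = 1.875×10^8 Pa = 1.875 kbar
Total = 0.4577 + 0.3166 + 0.1678 + 1.875 = 2.8174 kbar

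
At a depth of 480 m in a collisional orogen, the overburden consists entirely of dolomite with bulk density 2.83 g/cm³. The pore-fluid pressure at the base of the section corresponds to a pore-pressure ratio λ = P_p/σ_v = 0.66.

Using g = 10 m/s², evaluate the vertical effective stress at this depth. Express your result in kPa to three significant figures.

Overburden (lithostatic) stress σ_v:
dolomite: 2830 kg/m³ × 10 m/s² × 480 m = 1.358×10^7 Pa = 13.58 MPa
Pore pressure P_p = λ·σ_v = 0.66 × 13.58 MPa = 8.965 MPa
Effective stress σ' = σ_v − P_p = 13.58 − 8.965 = 4.6186 MPa = 4618.6 kPa

4620 kPa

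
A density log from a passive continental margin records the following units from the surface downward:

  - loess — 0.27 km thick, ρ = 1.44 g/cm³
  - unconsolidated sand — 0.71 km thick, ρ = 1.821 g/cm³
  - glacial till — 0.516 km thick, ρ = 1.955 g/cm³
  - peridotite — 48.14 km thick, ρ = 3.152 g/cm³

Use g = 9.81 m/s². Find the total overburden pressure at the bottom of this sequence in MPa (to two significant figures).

loess: 1440 kg/m³ × 9.81 m/s² × 270 m = 3.814×10^6 Pa = 3.814 MPa
unconsolidated sand: 1821 kg/m³ × 9.81 m/s² × 710 m = 1.268×10^7 Pa = 12.68 MPa
glacial till: 1955 kg/m³ × 9.81 m/s² × 516 m = 9.896×10^6 Pa = 9.896 MPa
peridotite: 3152 kg/m³ × 9.81 m/s² × 48140 m = 1.489×10^9 Pa = 1489 MPa
Total = 3.814 + 12.68 + 9.896 + 1489 = 1514.9 MPa

1500 MPa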